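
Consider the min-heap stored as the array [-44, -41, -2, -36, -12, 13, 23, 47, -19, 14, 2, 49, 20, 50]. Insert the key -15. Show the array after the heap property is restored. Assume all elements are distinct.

append -15 at index 14 → [-44, -41, -2, -36, -12, 13, 23, 47, -19, 14, 2, 49, 20, 50, -15]
-15 < parent 23 at index 6, swap → [-44, -41, -2, -36, -12, 13, -15, 47, -19, 14, 2, 49, 20, 50, 23]
-15 < parent -2 at index 2, swap → [-44, -41, -15, -36, -12, 13, -2, 47, -19, 14, 2, 49, 20, 50, 23]

[-44, -41, -15, -36, -12, 13, -2, 47, -19, 14, 2, 49, 20, 50, 23]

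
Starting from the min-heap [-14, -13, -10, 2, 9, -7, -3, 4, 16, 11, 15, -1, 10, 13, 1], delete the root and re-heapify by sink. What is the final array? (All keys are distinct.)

[-13, 1, -10, 2, 9, -7, -3, 4, 16, 11, 15, -1, 10, 13]

remove root -14; move last element 1 to root → [1, -13, -10, 2, 9, -7, -3, 4, 16, 11, 15, -1, 10, 13]
1 vs smaller child -13 at index 1, swap → [-13, 1, -10, 2, 9, -7, -3, 4, 16, 11, 15, -1, 10, 13]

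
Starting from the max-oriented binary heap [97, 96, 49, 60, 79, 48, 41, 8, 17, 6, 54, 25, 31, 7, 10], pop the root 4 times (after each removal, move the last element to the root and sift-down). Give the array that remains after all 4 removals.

[54, 31, 49, 17, 25, 48, 41, 8, 7, 6, 10]

extract-max #1 returns 97:
  remove root 97; move last element 10 to root → [10, 96, 49, 60, 79, 48, 41, 8, 17, 6, 54, 25, 31, 7]
  10 vs larger child 96 at index 1, swap → [96, 10, 49, 60, 79, 48, 41, 8, 17, 6, 54, 25, 31, 7]
  10 vs larger child 79 at index 4, swap → [96, 79, 49, 60, 10, 48, 41, 8, 17, 6, 54, 25, 31, 7]
  10 vs larger child 54 at index 10, swap → [96, 79, 49, 60, 54, 48, 41, 8, 17, 6, 10, 25, 31, 7]
extract-max #2 returns 96:
  remove root 96; move last element 7 to root → [7, 79, 49, 60, 54, 48, 41, 8, 17, 6, 10, 25, 31]
  7 vs larger child 79 at index 1, swap → [79, 7, 49, 60, 54, 48, 41, 8, 17, 6, 10, 25, 31]
  7 vs larger child 60 at index 3, swap → [79, 60, 49, 7, 54, 48, 41, 8, 17, 6, 10, 25, 31]
  7 vs larger child 17 at index 8, swap → [79, 60, 49, 17, 54, 48, 41, 8, 7, 6, 10, 25, 31]
extract-max #3 returns 79:
  remove root 79; move last element 31 to root → [31, 60, 49, 17, 54, 48, 41, 8, 7, 6, 10, 25]
  31 vs larger child 60 at index 1, swap → [60, 31, 49, 17, 54, 48, 41, 8, 7, 6, 10, 25]
  31 vs larger child 54 at index 4, swap → [60, 54, 49, 17, 31, 48, 41, 8, 7, 6, 10, 25]
extract-max #4 returns 60:
  remove root 60; move last element 25 to root → [25, 54, 49, 17, 31, 48, 41, 8, 7, 6, 10]
  25 vs larger child 54 at index 1, swap → [54, 25, 49, 17, 31, 48, 41, 8, 7, 6, 10]
  25 vs larger child 31 at index 4, swap → [54, 31, 49, 17, 25, 48, 41, 8, 7, 6, 10]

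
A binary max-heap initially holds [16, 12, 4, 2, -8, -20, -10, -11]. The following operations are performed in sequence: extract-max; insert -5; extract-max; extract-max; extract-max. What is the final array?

[-5, -8, -10, -11, -20]

extract-max → returns 16:
  remove root 16; move last element -11 to root → [-11, 12, 4, 2, -8, -20, -10]
  -11 vs larger child 12 at index 1, swap → [12, -11, 4, 2, -8, -20, -10]
  -11 vs larger child 2 at index 3, swap → [12, 2, 4, -11, -8, -20, -10]
insert -5:
  append -5 at index 7 → [12, 2, 4, -11, -8, -20, -10, -5]
  -5 > parent -11 at index 3, swap → [12, 2, 4, -5, -8, -20, -10, -11]
extract-max → returns 12:
  remove root 12; move last element -11 to root → [-11, 2, 4, -5, -8, -20, -10]
  -11 vs larger child 4 at index 2, swap → [4, 2, -11, -5, -8, -20, -10]
  -11 vs larger child -10 at index 6, swap → [4, 2, -10, -5, -8, -20, -11]
extract-max → returns 4:
  remove root 4; move last element -11 to root → [-11, 2, -10, -5, -8, -20]
  -11 vs larger child 2 at index 1, swap → [2, -11, -10, -5, -8, -20]
  -11 vs larger child -5 at index 3, swap → [2, -5, -10, -11, -8, -20]
extract-max → returns 2:
  remove root 2; move last element -20 to root → [-20, -5, -10, -11, -8]
  -20 vs larger child -5 at index 1, swap → [-5, -20, -10, -11, -8]
  -20 vs larger child -8 at index 4, swap → [-5, -8, -10, -11, -20]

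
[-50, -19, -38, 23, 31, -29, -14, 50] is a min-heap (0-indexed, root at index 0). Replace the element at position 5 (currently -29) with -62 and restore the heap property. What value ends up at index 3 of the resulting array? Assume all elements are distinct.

23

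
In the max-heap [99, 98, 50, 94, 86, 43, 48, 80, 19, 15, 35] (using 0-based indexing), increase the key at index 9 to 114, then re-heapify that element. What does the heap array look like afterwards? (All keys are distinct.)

set index 9 from 15 to 114 → [99, 98, 50, 94, 86, 43, 48, 80, 19, 114, 35]
114 > parent 86 at index 4, swap → [99, 98, 50, 94, 114, 43, 48, 80, 19, 86, 35]
114 > parent 98 at index 1, swap → [99, 114, 50, 94, 98, 43, 48, 80, 19, 86, 35]
114 > parent 99 at index 0, swap → [114, 99, 50, 94, 98, 43, 48, 80, 19, 86, 35]

[114, 99, 50, 94, 98, 43, 48, 80, 19, 86, 35]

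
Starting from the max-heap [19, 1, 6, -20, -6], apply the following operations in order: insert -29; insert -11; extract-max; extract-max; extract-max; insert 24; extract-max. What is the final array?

[-6, -20, -11, -29]

insert -29:
  append -29 at index 5 → [19, 1, 6, -20, -6, -29] (no swap needed)
insert -11:
  append -11 at index 6 → [19, 1, 6, -20, -6, -29, -11] (no swap needed)
extract-max → returns 19:
  remove root 19; move last element -11 to root → [-11, 1, 6, -20, -6, -29]
  -11 vs larger child 6 at index 2, swap → [6, 1, -11, -20, -6, -29]
extract-max → returns 6:
  remove root 6; move last element -29 to root → [-29, 1, -11, -20, -6]
  -29 vs larger child 1 at index 1, swap → [1, -29, -11, -20, -6]
  -29 vs larger child -6 at index 4, swap → [1, -6, -11, -20, -29]
extract-max → returns 1:
  remove root 1; move last element -29 to root → [-29, -6, -11, -20]
  -29 vs larger child -6 at index 1, swap → [-6, -29, -11, -20]
  -29 vs only child -20 at index 3, swap → [-6, -20, -11, -29]
insert 24:
  append 24 at index 4 → [-6, -20, -11, -29, 24]
  24 > parent -20 at index 1, swap → [-6, 24, -11, -29, -20]
  24 > parent -6 at index 0, swap → [24, -6, -11, -29, -20]
extract-max → returns 24:
  remove root 24; move last element -20 to root → [-20, -6, -11, -29]
  -20 vs larger child -6 at index 1, swap → [-6, -20, -11, -29]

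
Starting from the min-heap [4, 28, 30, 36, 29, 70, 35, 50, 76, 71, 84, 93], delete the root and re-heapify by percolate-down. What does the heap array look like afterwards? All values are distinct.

[28, 29, 30, 36, 71, 70, 35, 50, 76, 93, 84]

remove root 4; move last element 93 to root → [93, 28, 30, 36, 29, 70, 35, 50, 76, 71, 84]
93 vs smaller child 28 at index 1, swap → [28, 93, 30, 36, 29, 70, 35, 50, 76, 71, 84]
93 vs smaller child 29 at index 4, swap → [28, 29, 30, 36, 93, 70, 35, 50, 76, 71, 84]
93 vs smaller child 71 at index 9, swap → [28, 29, 30, 36, 71, 70, 35, 50, 76, 93, 84]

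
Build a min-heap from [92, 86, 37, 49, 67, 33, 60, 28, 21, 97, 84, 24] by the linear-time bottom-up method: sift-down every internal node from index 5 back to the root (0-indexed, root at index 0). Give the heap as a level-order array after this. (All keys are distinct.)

[21, 28, 24, 49, 67, 33, 60, 86, 92, 97, 84, 37]

sift down from index 5:
  33 vs only child 24 at index 11, swap → [92, 86, 37, 49, 67, 24, 60, 28, 21, 97, 84, 33]
sift down from index 4: already satisfies heap property
sift down from index 3:
  49 vs smaller child 21 at index 8, swap → [92, 86, 37, 21, 67, 24, 60, 28, 49, 97, 84, 33]
sift down from index 2:
  37 vs smaller child 24 at index 5, swap → [92, 86, 24, 21, 67, 37, 60, 28, 49, 97, 84, 33]
  37 vs only child 33 at index 11, swap → [92, 86, 24, 21, 67, 33, 60, 28, 49, 97, 84, 37]
sift down from index 1:
  86 vs smaller child 21 at index 3, swap → [92, 21, 24, 86, 67, 33, 60, 28, 49, 97, 84, 37]
  86 vs smaller child 28 at index 7, swap → [92, 21, 24, 28, 67, 33, 60, 86, 49, 97, 84, 37]
sift down from index 0:
  92 vs smaller child 21 at index 1, swap → [21, 92, 24, 28, 67, 33, 60, 86, 49, 97, 84, 37]
  92 vs smaller child 28 at index 3, swap → [21, 28, 24, 92, 67, 33, 60, 86, 49, 97, 84, 37]
  92 vs smaller child 49 at index 8, swap → [21, 28, 24, 49, 67, 33, 60, 86, 92, 97, 84, 37]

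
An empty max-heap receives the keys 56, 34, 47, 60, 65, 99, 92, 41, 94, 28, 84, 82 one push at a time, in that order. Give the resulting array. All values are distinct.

[99, 94, 92, 60, 84, 82, 65, 34, 41, 28, 56, 47]

Insert 56:
  append 56 at index 0 → [56] (no swap needed)
Insert 34:
  append 34 at index 1 → [56, 34] (no swap needed)
Insert 47:
  append 47 at index 2 → [56, 34, 47] (no swap needed)
Insert 60:
  append 60 at index 3 → [56, 34, 47, 60]
  60 > parent 34 at index 1, swap → [56, 60, 47, 34]
  60 > parent 56 at index 0, swap → [60, 56, 47, 34]
Insert 65:
  append 65 at index 4 → [60, 56, 47, 34, 65]
  65 > parent 56 at index 1, swap → [60, 65, 47, 34, 56]
  65 > parent 60 at index 0, swap → [65, 60, 47, 34, 56]
Insert 99:
  append 99 at index 5 → [65, 60, 47, 34, 56, 99]
  99 > parent 47 at index 2, swap → [65, 60, 99, 34, 56, 47]
  99 > parent 65 at index 0, swap → [99, 60, 65, 34, 56, 47]
Insert 92:
  append 92 at index 6 → [99, 60, 65, 34, 56, 47, 92]
  92 > parent 65 at index 2, swap → [99, 60, 92, 34, 56, 47, 65]
Insert 41:
  append 41 at index 7 → [99, 60, 92, 34, 56, 47, 65, 41]
  41 > parent 34 at index 3, swap → [99, 60, 92, 41, 56, 47, 65, 34]
Insert 94:
  append 94 at index 8 → [99, 60, 92, 41, 56, 47, 65, 34, 94]
  94 > parent 41 at index 3, swap → [99, 60, 92, 94, 56, 47, 65, 34, 41]
  94 > parent 60 at index 1, swap → [99, 94, 92, 60, 56, 47, 65, 34, 41]
Insert 28:
  append 28 at index 9 → [99, 94, 92, 60, 56, 47, 65, 34, 41, 28] (no swap needed)
Insert 84:
  append 84 at index 10 → [99, 94, 92, 60, 56, 47, 65, 34, 41, 28, 84]
  84 > parent 56 at index 4, swap → [99, 94, 92, 60, 84, 47, 65, 34, 41, 28, 56]
Insert 82:
  append 82 at index 11 → [99, 94, 92, 60, 84, 47, 65, 34, 41, 28, 56, 82]
  82 > parent 47 at index 5, swap → [99, 94, 92, 60, 84, 82, 65, 34, 41, 28, 56, 47]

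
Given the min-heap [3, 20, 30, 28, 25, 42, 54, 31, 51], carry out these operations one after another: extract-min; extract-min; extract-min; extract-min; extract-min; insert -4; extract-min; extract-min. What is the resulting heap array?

[42, 51, 54]

extract-min → returns 3:
  remove root 3; move last element 51 to root → [51, 20, 30, 28, 25, 42, 54, 31]
  51 vs smaller child 20 at index 1, swap → [20, 51, 30, 28, 25, 42, 54, 31]
  51 vs smaller child 25 at index 4, swap → [20, 25, 30, 28, 51, 42, 54, 31]
extract-min → returns 20:
  remove root 20; move last element 31 to root → [31, 25, 30, 28, 51, 42, 54]
  31 vs smaller child 25 at index 1, swap → [25, 31, 30, 28, 51, 42, 54]
  31 vs smaller child 28 at index 3, swap → [25, 28, 30, 31, 51, 42, 54]
extract-min → returns 25:
  remove root 25; move last element 54 to root → [54, 28, 30, 31, 51, 42]
  54 vs smaller child 28 at index 1, swap → [28, 54, 30, 31, 51, 42]
  54 vs smaller child 31 at index 3, swap → [28, 31, 30, 54, 51, 42]
extract-min → returns 28:
  remove root 28; move last element 42 to root → [42, 31, 30, 54, 51]
  42 vs smaller child 30 at index 2, swap → [30, 31, 42, 54, 51]
extract-min → returns 30:
  remove root 30; move last element 51 to root → [51, 31, 42, 54]
  51 vs smaller child 31 at index 1, swap → [31, 51, 42, 54]
insert -4:
  append -4 at index 4 → [31, 51, 42, 54, -4]
  -4 < parent 51 at index 1, swap → [31, -4, 42, 54, 51]
  -4 < parent 31 at index 0, swap → [-4, 31, 42, 54, 51]
extract-min → returns -4:
  remove root -4; move last element 51 to root → [51, 31, 42, 54]
  51 vs smaller child 31 at index 1, swap → [31, 51, 42, 54]
extract-min → returns 31:
  remove root 31; move last element 54 to root → [54, 51, 42]
  54 vs smaller child 42 at index 2, swap → [42, 51, 54]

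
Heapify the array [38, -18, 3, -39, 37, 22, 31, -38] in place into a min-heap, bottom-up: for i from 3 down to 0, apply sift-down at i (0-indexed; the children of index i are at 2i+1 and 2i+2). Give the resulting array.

[-39, -38, 3, -18, 37, 22, 31, 38]

sift down from index 3: already satisfies heap property
sift down from index 2: already satisfies heap property
sift down from index 1:
  -18 vs smaller child -39 at index 3, swap → [38, -39, 3, -18, 37, 22, 31, -38]
  -18 vs only child -38 at index 7, swap → [38, -39, 3, -38, 37, 22, 31, -18]
sift down from index 0:
  38 vs smaller child -39 at index 1, swap → [-39, 38, 3, -38, 37, 22, 31, -18]
  38 vs smaller child -38 at index 3, swap → [-39, -38, 3, 38, 37, 22, 31, -18]
  38 vs only child -18 at index 7, swap → [-39, -38, 3, -18, 37, 22, 31, 38]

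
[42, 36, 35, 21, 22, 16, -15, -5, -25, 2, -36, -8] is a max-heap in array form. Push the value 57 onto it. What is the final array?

append 57 at index 12 → [42, 36, 35, 21, 22, 16, -15, -5, -25, 2, -36, -8, 57]
57 > parent 16 at index 5, swap → [42, 36, 35, 21, 22, 57, -15, -5, -25, 2, -36, -8, 16]
57 > parent 35 at index 2, swap → [42, 36, 57, 21, 22, 35, -15, -5, -25, 2, -36, -8, 16]
57 > parent 42 at index 0, swap → [57, 36, 42, 21, 22, 35, -15, -5, -25, 2, -36, -8, 16]

[57, 36, 42, 21, 22, 35, -15, -5, -25, 2, -36, -8, 16]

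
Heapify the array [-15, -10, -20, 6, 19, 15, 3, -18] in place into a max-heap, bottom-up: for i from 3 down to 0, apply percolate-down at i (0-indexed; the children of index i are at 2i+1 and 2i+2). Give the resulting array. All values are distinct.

[19, 6, 15, -15, -10, -20, 3, -18]

sift down from index 3: already satisfies heap property
sift down from index 2:
  -20 vs larger child 15 at index 5, swap → [-15, -10, 15, 6, 19, -20, 3, -18]
sift down from index 1:
  -10 vs larger child 19 at index 4, swap → [-15, 19, 15, 6, -10, -20, 3, -18]
sift down from index 0:
  -15 vs larger child 19 at index 1, swap → [19, -15, 15, 6, -10, -20, 3, -18]
  -15 vs larger child 6 at index 3, swap → [19, 6, 15, -15, -10, -20, 3, -18]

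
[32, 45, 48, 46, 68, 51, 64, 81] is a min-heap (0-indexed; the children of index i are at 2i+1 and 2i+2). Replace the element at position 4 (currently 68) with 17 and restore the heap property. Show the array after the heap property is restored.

set index 4 from 68 to 17 → [32, 45, 48, 46, 17, 51, 64, 81]
17 < parent 45 at index 1, swap → [32, 17, 48, 46, 45, 51, 64, 81]
17 < parent 32 at index 0, swap → [17, 32, 48, 46, 45, 51, 64, 81]

[17, 32, 48, 46, 45, 51, 64, 81]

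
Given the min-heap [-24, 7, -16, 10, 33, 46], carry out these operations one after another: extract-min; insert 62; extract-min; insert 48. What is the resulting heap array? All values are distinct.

extract-min → returns -24:
  remove root -24; move last element 46 to root → [46, 7, -16, 10, 33]
  46 vs smaller child -16 at index 2, swap → [-16, 7, 46, 10, 33]
insert 62:
  append 62 at index 5 → [-16, 7, 46, 10, 33, 62] (no swap needed)
extract-min → returns -16:
  remove root -16; move last element 62 to root → [62, 7, 46, 10, 33]
  62 vs smaller child 7 at index 1, swap → [7, 62, 46, 10, 33]
  62 vs smaller child 10 at index 3, swap → [7, 10, 46, 62, 33]
insert 48:
  append 48 at index 5 → [7, 10, 46, 62, 33, 48] (no swap needed)

[7, 10, 46, 62, 33, 48]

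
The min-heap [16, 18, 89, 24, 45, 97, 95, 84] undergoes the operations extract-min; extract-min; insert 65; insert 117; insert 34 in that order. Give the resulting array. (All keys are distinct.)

[24, 34, 65, 45, 95, 97, 89, 117, 84]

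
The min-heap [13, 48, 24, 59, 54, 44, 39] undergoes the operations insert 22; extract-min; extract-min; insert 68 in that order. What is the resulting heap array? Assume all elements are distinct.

insert 22:
  append 22 at index 7 → [13, 48, 24, 59, 54, 44, 39, 22]
  22 < parent 59 at index 3, swap → [13, 48, 24, 22, 54, 44, 39, 59]
  22 < parent 48 at index 1, swap → [13, 22, 24, 48, 54, 44, 39, 59]
extract-min → returns 13:
  remove root 13; move last element 59 to root → [59, 22, 24, 48, 54, 44, 39]
  59 vs smaller child 22 at index 1, swap → [22, 59, 24, 48, 54, 44, 39]
  59 vs smaller child 48 at index 3, swap → [22, 48, 24, 59, 54, 44, 39]
extract-min → returns 22:
  remove root 22; move last element 39 to root → [39, 48, 24, 59, 54, 44]
  39 vs smaller child 24 at index 2, swap → [24, 48, 39, 59, 54, 44]
insert 68:
  append 68 at index 6 → [24, 48, 39, 59, 54, 44, 68] (no swap needed)

[24, 48, 39, 59, 54, 44, 68]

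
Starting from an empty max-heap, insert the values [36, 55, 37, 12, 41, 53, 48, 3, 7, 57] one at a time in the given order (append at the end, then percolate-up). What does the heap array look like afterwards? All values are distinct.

[57, 55, 53, 12, 41, 37, 48, 3, 7, 36]

Insert 36:
  append 36 at index 0 → [36] (no swap needed)
Insert 55:
  append 55 at index 1 → [36, 55]
  55 > parent 36 at index 0, swap → [55, 36]
Insert 37:
  append 37 at index 2 → [55, 36, 37] (no swap needed)
Insert 12:
  append 12 at index 3 → [55, 36, 37, 12] (no swap needed)
Insert 41:
  append 41 at index 4 → [55, 36, 37, 12, 41]
  41 > parent 36 at index 1, swap → [55, 41, 37, 12, 36]
Insert 53:
  append 53 at index 5 → [55, 41, 37, 12, 36, 53]
  53 > parent 37 at index 2, swap → [55, 41, 53, 12, 36, 37]
Insert 48:
  append 48 at index 6 → [55, 41, 53, 12, 36, 37, 48] (no swap needed)
Insert 3:
  append 3 at index 7 → [55, 41, 53, 12, 36, 37, 48, 3] (no swap needed)
Insert 7:
  append 7 at index 8 → [55, 41, 53, 12, 36, 37, 48, 3, 7] (no swap needed)
Insert 57:
  append 57 at index 9 → [55, 41, 53, 12, 36, 37, 48, 3, 7, 57]
  57 > parent 36 at index 4, swap → [55, 41, 53, 12, 57, 37, 48, 3, 7, 36]
  57 > parent 41 at index 1, swap → [55, 57, 53, 12, 41, 37, 48, 3, 7, 36]
  57 > parent 55 at index 0, swap → [57, 55, 53, 12, 41, 37, 48, 3, 7, 36]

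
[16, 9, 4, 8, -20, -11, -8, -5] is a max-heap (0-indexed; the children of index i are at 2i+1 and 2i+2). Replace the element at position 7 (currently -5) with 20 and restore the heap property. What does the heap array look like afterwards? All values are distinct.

set index 7 from -5 to 20 → [16, 9, 4, 8, -20, -11, -8, 20]
20 > parent 8 at index 3, swap → [16, 9, 4, 20, -20, -11, -8, 8]
20 > parent 9 at index 1, swap → [16, 20, 4, 9, -20, -11, -8, 8]
20 > parent 16 at index 0, swap → [20, 16, 4, 9, -20, -11, -8, 8]

[20, 16, 4, 9, -20, -11, -8, 8]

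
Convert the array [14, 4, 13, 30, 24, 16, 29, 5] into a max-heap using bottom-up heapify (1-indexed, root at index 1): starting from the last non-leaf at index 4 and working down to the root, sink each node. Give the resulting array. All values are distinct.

sift down from index 4: already satisfies heap property
sift down from index 3:
  13 vs larger child 29 at index 7, swap → [14, 4, 29, 30, 24, 16, 13, 5]
sift down from index 2:
  4 vs larger child 30 at index 4, swap → [14, 30, 29, 4, 24, 16, 13, 5]
  4 vs only child 5 at index 8, swap → [14, 30, 29, 5, 24, 16, 13, 4]
sift down from index 1:
  14 vs larger child 30 at index 2, swap → [30, 14, 29, 5, 24, 16, 13, 4]
  14 vs larger child 24 at index 5, swap → [30, 24, 29, 5, 14, 16, 13, 4]

[30, 24, 29, 5, 14, 16, 13, 4]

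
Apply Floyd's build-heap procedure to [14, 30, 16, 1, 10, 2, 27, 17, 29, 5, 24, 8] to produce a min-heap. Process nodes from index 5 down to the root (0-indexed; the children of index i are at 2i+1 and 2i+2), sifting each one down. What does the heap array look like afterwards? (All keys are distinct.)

sift down from index 5: already satisfies heap property
sift down from index 4:
  10 vs smaller child 5 at index 9, swap → [14, 30, 16, 1, 5, 2, 27, 17, 29, 10, 24, 8]
sift down from index 3: already satisfies heap property
sift down from index 2:
  16 vs smaller child 2 at index 5, swap → [14, 30, 2, 1, 5, 16, 27, 17, 29, 10, 24, 8]
  16 vs only child 8 at index 11, swap → [14, 30, 2, 1, 5, 8, 27, 17, 29, 10, 24, 16]
sift down from index 1:
  30 vs smaller child 1 at index 3, swap → [14, 1, 2, 30, 5, 8, 27, 17, 29, 10, 24, 16]
  30 vs smaller child 17 at index 7, swap → [14, 1, 2, 17, 5, 8, 27, 30, 29, 10, 24, 16]
sift down from index 0:
  14 vs smaller child 1 at index 1, swap → [1, 14, 2, 17, 5, 8, 27, 30, 29, 10, 24, 16]
  14 vs smaller child 5 at index 4, swap → [1, 5, 2, 17, 14, 8, 27, 30, 29, 10, 24, 16]
  14 vs smaller child 10 at index 9, swap → [1, 5, 2, 17, 10, 8, 27, 30, 29, 14, 24, 16]

[1, 5, 2, 17, 10, 8, 27, 30, 29, 14, 24, 16]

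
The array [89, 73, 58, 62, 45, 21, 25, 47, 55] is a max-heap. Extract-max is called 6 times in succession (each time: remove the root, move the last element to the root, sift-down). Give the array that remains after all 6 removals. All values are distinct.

[45, 21, 25]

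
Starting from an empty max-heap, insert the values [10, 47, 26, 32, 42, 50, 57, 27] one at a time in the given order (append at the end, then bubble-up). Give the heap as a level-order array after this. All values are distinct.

Insert 10:
  append 10 at index 0 → [10] (no swap needed)
Insert 47:
  append 47 at index 1 → [10, 47]
  47 > parent 10 at index 0, swap → [47, 10]
Insert 26:
  append 26 at index 2 → [47, 10, 26] (no swap needed)
Insert 32:
  append 32 at index 3 → [47, 10, 26, 32]
  32 > parent 10 at index 1, swap → [47, 32, 26, 10]
Insert 42:
  append 42 at index 4 → [47, 32, 26, 10, 42]
  42 > parent 32 at index 1, swap → [47, 42, 26, 10, 32]
Insert 50:
  append 50 at index 5 → [47, 42, 26, 10, 32, 50]
  50 > parent 26 at index 2, swap → [47, 42, 50, 10, 32, 26]
  50 > parent 47 at index 0, swap → [50, 42, 47, 10, 32, 26]
Insert 57:
  append 57 at index 6 → [50, 42, 47, 10, 32, 26, 57]
  57 > parent 47 at index 2, swap → [50, 42, 57, 10, 32, 26, 47]
  57 > parent 50 at index 0, swap → [57, 42, 50, 10, 32, 26, 47]
Insert 27:
  append 27 at index 7 → [57, 42, 50, 10, 32, 26, 47, 27]
  27 > parent 10 at index 3, swap → [57, 42, 50, 27, 32, 26, 47, 10]

[57, 42, 50, 27, 32, 26, 47, 10]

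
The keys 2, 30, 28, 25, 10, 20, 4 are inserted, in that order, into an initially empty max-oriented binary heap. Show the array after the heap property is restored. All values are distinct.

Insert 2:
  append 2 at index 0 → [2] (no swap needed)
Insert 30:
  append 30 at index 1 → [2, 30]
  30 > parent 2 at index 0, swap → [30, 2]
Insert 28:
  append 28 at index 2 → [30, 2, 28] (no swap needed)
Insert 25:
  append 25 at index 3 → [30, 2, 28, 25]
  25 > parent 2 at index 1, swap → [30, 25, 28, 2]
Insert 10:
  append 10 at index 4 → [30, 25, 28, 2, 10] (no swap needed)
Insert 20:
  append 20 at index 5 → [30, 25, 28, 2, 10, 20] (no swap needed)
Insert 4:
  append 4 at index 6 → [30, 25, 28, 2, 10, 20, 4] (no swap needed)

[30, 25, 28, 2, 10, 20, 4]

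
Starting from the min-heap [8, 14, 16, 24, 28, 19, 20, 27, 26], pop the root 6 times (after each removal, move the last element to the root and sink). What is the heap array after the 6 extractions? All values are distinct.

[26, 28, 27]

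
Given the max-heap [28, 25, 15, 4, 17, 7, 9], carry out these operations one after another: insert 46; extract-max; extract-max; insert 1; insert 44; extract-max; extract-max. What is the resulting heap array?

[17, 9, 15, 4, 1, 7]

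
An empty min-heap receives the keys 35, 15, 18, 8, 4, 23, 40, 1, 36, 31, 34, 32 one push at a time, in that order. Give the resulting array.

[1, 4, 18, 8, 15, 23, 40, 35, 36, 31, 34, 32]

Insert 35:
  append 35 at index 0 → [35] (no swap needed)
Insert 15:
  append 15 at index 1 → [35, 15]
  15 < parent 35 at index 0, swap → [15, 35]
Insert 18:
  append 18 at index 2 → [15, 35, 18] (no swap needed)
Insert 8:
  append 8 at index 3 → [15, 35, 18, 8]
  8 < parent 35 at index 1, swap → [15, 8, 18, 35]
  8 < parent 15 at index 0, swap → [8, 15, 18, 35]
Insert 4:
  append 4 at index 4 → [8, 15, 18, 35, 4]
  4 < parent 15 at index 1, swap → [8, 4, 18, 35, 15]
  4 < parent 8 at index 0, swap → [4, 8, 18, 35, 15]
Insert 23:
  append 23 at index 5 → [4, 8, 18, 35, 15, 23] (no swap needed)
Insert 40:
  append 40 at index 6 → [4, 8, 18, 35, 15, 23, 40] (no swap needed)
Insert 1:
  append 1 at index 7 → [4, 8, 18, 35, 15, 23, 40, 1]
  1 < parent 35 at index 3, swap → [4, 8, 18, 1, 15, 23, 40, 35]
  1 < parent 8 at index 1, swap → [4, 1, 18, 8, 15, 23, 40, 35]
  1 < parent 4 at index 0, swap → [1, 4, 18, 8, 15, 23, 40, 35]
Insert 36:
  append 36 at index 8 → [1, 4, 18, 8, 15, 23, 40, 35, 36] (no swap needed)
Insert 31:
  append 31 at index 9 → [1, 4, 18, 8, 15, 23, 40, 35, 36, 31] (no swap needed)
Insert 34:
  append 34 at index 10 → [1, 4, 18, 8, 15, 23, 40, 35, 36, 31, 34] (no swap needed)
Insert 32:
  append 32 at index 11 → [1, 4, 18, 8, 15, 23, 40, 35, 36, 31, 34, 32] (no swap needed)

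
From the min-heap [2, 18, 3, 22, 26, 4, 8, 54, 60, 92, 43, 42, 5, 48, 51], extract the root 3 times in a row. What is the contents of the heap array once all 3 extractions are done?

extract-min #1 returns 2:
  remove root 2; move last element 51 to root → [51, 18, 3, 22, 26, 4, 8, 54, 60, 92, 43, 42, 5, 48]
  51 vs smaller child 3 at index 2, swap → [3, 18, 51, 22, 26, 4, 8, 54, 60, 92, 43, 42, 5, 48]
  51 vs smaller child 4 at index 5, swap → [3, 18, 4, 22, 26, 51, 8, 54, 60, 92, 43, 42, 5, 48]
  51 vs smaller child 5 at index 12, swap → [3, 18, 4, 22, 26, 5, 8, 54, 60, 92, 43, 42, 51, 48]
extract-min #2 returns 3:
  remove root 3; move last element 48 to root → [48, 18, 4, 22, 26, 5, 8, 54, 60, 92, 43, 42, 51]
  48 vs smaller child 4 at index 2, swap → [4, 18, 48, 22, 26, 5, 8, 54, 60, 92, 43, 42, 51]
  48 vs smaller child 5 at index 5, swap → [4, 18, 5, 22, 26, 48, 8, 54, 60, 92, 43, 42, 51]
  48 vs smaller child 42 at index 11, swap → [4, 18, 5, 22, 26, 42, 8, 54, 60, 92, 43, 48, 51]
extract-min #3 returns 4:
  remove root 4; move last element 51 to root → [51, 18, 5, 22, 26, 42, 8, 54, 60, 92, 43, 48]
  51 vs smaller child 5 at index 2, swap → [5, 18, 51, 22, 26, 42, 8, 54, 60, 92, 43, 48]
  51 vs smaller child 8 at index 6, swap → [5, 18, 8, 22, 26, 42, 51, 54, 60, 92, 43, 48]

[5, 18, 8, 22, 26, 42, 51, 54, 60, 92, 43, 48]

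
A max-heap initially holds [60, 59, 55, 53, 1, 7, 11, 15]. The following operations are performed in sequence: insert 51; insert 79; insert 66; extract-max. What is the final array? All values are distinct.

insert 51:
  append 51 at index 8 → [60, 59, 55, 53, 1, 7, 11, 15, 51] (no swap needed)
insert 79:
  append 79 at index 9 → [60, 59, 55, 53, 1, 7, 11, 15, 51, 79]
  79 > parent 1 at index 4, swap → [60, 59, 55, 53, 79, 7, 11, 15, 51, 1]
  79 > parent 59 at index 1, swap → [60, 79, 55, 53, 59, 7, 11, 15, 51, 1]
  79 > parent 60 at index 0, swap → [79, 60, 55, 53, 59, 7, 11, 15, 51, 1]
insert 66:
  append 66 at index 10 → [79, 60, 55, 53, 59, 7, 11, 15, 51, 1, 66]
  66 > parent 59 at index 4, swap → [79, 60, 55, 53, 66, 7, 11, 15, 51, 1, 59]
  66 > parent 60 at index 1, swap → [79, 66, 55, 53, 60, 7, 11, 15, 51, 1, 59]
extract-max → returns 79:
  remove root 79; move last element 59 to root → [59, 66, 55, 53, 60, 7, 11, 15, 51, 1]
  59 vs larger child 66 at index 1, swap → [66, 59, 55, 53, 60, 7, 11, 15, 51, 1]
  59 vs larger child 60 at index 4, swap → [66, 60, 55, 53, 59, 7, 11, 15, 51, 1]

[66, 60, 55, 53, 59, 7, 11, 15, 51, 1]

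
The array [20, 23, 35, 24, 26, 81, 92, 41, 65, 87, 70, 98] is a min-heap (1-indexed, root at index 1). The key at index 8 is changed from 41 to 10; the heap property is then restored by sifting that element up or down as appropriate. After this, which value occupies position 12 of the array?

98

set index 8 from 41 to 10 → [20, 23, 35, 24, 26, 81, 92, 10, 65, 87, 70, 98]
10 < parent 24 at index 4, swap → [20, 23, 35, 10, 26, 81, 92, 24, 65, 87, 70, 98]
10 < parent 23 at index 2, swap → [20, 10, 35, 23, 26, 81, 92, 24, 65, 87, 70, 98]
10 < parent 20 at index 1, swap → [10, 20, 35, 23, 26, 81, 92, 24, 65, 87, 70, 98]
resulting array: [10, 20, 35, 23, 26, 81, 92, 24, 65, 87, 70, 98]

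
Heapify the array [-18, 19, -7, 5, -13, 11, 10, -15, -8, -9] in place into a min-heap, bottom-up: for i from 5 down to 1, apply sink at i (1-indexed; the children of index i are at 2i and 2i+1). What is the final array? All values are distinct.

sift down from index 5: already satisfies heap property
sift down from index 4:
  5 vs smaller child -15 at index 8, swap → [-18, 19, -7, -15, -13, 11, 10, 5, -8, -9]
sift down from index 3: already satisfies heap property
sift down from index 2:
  19 vs smaller child -15 at index 4, swap → [-18, -15, -7, 19, -13, 11, 10, 5, -8, -9]
  19 vs smaller child -8 at index 9, swap → [-18, -15, -7, -8, -13, 11, 10, 5, 19, -9]
sift down from index 1: already satisfies heap property

[-18, -15, -7, -8, -13, 11, 10, 5, 19, -9]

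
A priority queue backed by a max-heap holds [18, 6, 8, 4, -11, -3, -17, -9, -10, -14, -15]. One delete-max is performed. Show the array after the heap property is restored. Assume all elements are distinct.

remove root 18; move last element -15 to root → [-15, 6, 8, 4, -11, -3, -17, -9, -10, -14]
-15 vs larger child 8 at index 2, swap → [8, 6, -15, 4, -11, -3, -17, -9, -10, -14]
-15 vs larger child -3 at index 5, swap → [8, 6, -3, 4, -11, -15, -17, -9, -10, -14]

[8, 6, -3, 4, -11, -15, -17, -9, -10, -14]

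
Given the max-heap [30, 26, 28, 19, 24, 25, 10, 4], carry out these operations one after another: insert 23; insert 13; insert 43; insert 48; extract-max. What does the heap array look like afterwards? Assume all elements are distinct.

[43, 30, 28, 23, 26, 25, 10, 4, 19, 13, 24]

insert 23:
  append 23 at index 8 → [30, 26, 28, 19, 24, 25, 10, 4, 23]
  23 > parent 19 at index 3, swap → [30, 26, 28, 23, 24, 25, 10, 4, 19]
insert 13:
  append 13 at index 9 → [30, 26, 28, 23, 24, 25, 10, 4, 19, 13] (no swap needed)
insert 43:
  append 43 at index 10 → [30, 26, 28, 23, 24, 25, 10, 4, 19, 13, 43]
  43 > parent 24 at index 4, swap → [30, 26, 28, 23, 43, 25, 10, 4, 19, 13, 24]
  43 > parent 26 at index 1, swap → [30, 43, 28, 23, 26, 25, 10, 4, 19, 13, 24]
  43 > parent 30 at index 0, swap → [43, 30, 28, 23, 26, 25, 10, 4, 19, 13, 24]
insert 48:
  append 48 at index 11 → [43, 30, 28, 23, 26, 25, 10, 4, 19, 13, 24, 48]
  48 > parent 25 at index 5, swap → [43, 30, 28, 23, 26, 48, 10, 4, 19, 13, 24, 25]
  48 > parent 28 at index 2, swap → [43, 30, 48, 23, 26, 28, 10, 4, 19, 13, 24, 25]
  48 > parent 43 at index 0, swap → [48, 30, 43, 23, 26, 28, 10, 4, 19, 13, 24, 25]
extract-max → returns 48:
  remove root 48; move last element 25 to root → [25, 30, 43, 23, 26, 28, 10, 4, 19, 13, 24]
  25 vs larger child 43 at index 2, swap → [43, 30, 25, 23, 26, 28, 10, 4, 19, 13, 24]
  25 vs larger child 28 at index 5, swap → [43, 30, 28, 23, 26, 25, 10, 4, 19, 13, 24]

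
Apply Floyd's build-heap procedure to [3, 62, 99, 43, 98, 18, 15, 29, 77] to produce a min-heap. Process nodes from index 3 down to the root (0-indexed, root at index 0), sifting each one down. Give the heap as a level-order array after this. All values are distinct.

sift down from index 3:
  43 vs smaller child 29 at index 7, swap → [3, 62, 99, 29, 98, 18, 15, 43, 77]
sift down from index 2:
  99 vs smaller child 15 at index 6, swap → [3, 62, 15, 29, 98, 18, 99, 43, 77]
sift down from index 1:
  62 vs smaller child 29 at index 3, swap → [3, 29, 15, 62, 98, 18, 99, 43, 77]
  62 vs smaller child 43 at index 7, swap → [3, 29, 15, 43, 98, 18, 99, 62, 77]
sift down from index 0: already satisfies heap property

[3, 29, 15, 43, 98, 18, 99, 62, 77]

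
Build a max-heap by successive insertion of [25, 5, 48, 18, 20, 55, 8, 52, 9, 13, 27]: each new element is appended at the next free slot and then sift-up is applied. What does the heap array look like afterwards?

[55, 52, 48, 20, 27, 25, 8, 5, 9, 13, 18]

Insert 25:
  append 25 at index 0 → [25] (no swap needed)
Insert 5:
  append 5 at index 1 → [25, 5] (no swap needed)
Insert 48:
  append 48 at index 2 → [25, 5, 48]
  48 > parent 25 at index 0, swap → [48, 5, 25]
Insert 18:
  append 18 at index 3 → [48, 5, 25, 18]
  18 > parent 5 at index 1, swap → [48, 18, 25, 5]
Insert 20:
  append 20 at index 4 → [48, 18, 25, 5, 20]
  20 > parent 18 at index 1, swap → [48, 20, 25, 5, 18]
Insert 55:
  append 55 at index 5 → [48, 20, 25, 5, 18, 55]
  55 > parent 25 at index 2, swap → [48, 20, 55, 5, 18, 25]
  55 > parent 48 at index 0, swap → [55, 20, 48, 5, 18, 25]
Insert 8:
  append 8 at index 6 → [55, 20, 48, 5, 18, 25, 8] (no swap needed)
Insert 52:
  append 52 at index 7 → [55, 20, 48, 5, 18, 25, 8, 52]
  52 > parent 5 at index 3, swap → [55, 20, 48, 52, 18, 25, 8, 5]
  52 > parent 20 at index 1, swap → [55, 52, 48, 20, 18, 25, 8, 5]
Insert 9:
  append 9 at index 8 → [55, 52, 48, 20, 18, 25, 8, 5, 9] (no swap needed)
Insert 13:
  append 13 at index 9 → [55, 52, 48, 20, 18, 25, 8, 5, 9, 13] (no swap needed)
Insert 27:
  append 27 at index 10 → [55, 52, 48, 20, 18, 25, 8, 5, 9, 13, 27]
  27 > parent 18 at index 4, swap → [55, 52, 48, 20, 27, 25, 8, 5, 9, 13, 18]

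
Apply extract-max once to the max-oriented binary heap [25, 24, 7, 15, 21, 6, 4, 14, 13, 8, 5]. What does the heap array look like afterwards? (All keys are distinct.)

remove root 25; move last element 5 to root → [5, 24, 7, 15, 21, 6, 4, 14, 13, 8]
5 vs larger child 24 at index 1, swap → [24, 5, 7, 15, 21, 6, 4, 14, 13, 8]
5 vs larger child 21 at index 4, swap → [24, 21, 7, 15, 5, 6, 4, 14, 13, 8]
5 vs only child 8 at index 9, swap → [24, 21, 7, 15, 8, 6, 4, 14, 13, 5]

[24, 21, 7, 15, 8, 6, 4, 14, 13, 5]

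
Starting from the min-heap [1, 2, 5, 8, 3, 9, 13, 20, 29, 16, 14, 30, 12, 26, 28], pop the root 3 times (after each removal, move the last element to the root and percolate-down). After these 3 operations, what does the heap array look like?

[5, 8, 9, 20, 14, 12, 13, 26, 29, 16, 28, 30]

extract-min #1 returns 1:
  remove root 1; move last element 28 to root → [28, 2, 5, 8, 3, 9, 13, 20, 29, 16, 14, 30, 12, 26]
  28 vs smaller child 2 at index 1, swap → [2, 28, 5, 8, 3, 9, 13, 20, 29, 16, 14, 30, 12, 26]
  28 vs smaller child 3 at index 4, swap → [2, 3, 5, 8, 28, 9, 13, 20, 29, 16, 14, 30, 12, 26]
  28 vs smaller child 14 at index 10, swap → [2, 3, 5, 8, 14, 9, 13, 20, 29, 16, 28, 30, 12, 26]
extract-min #2 returns 2:
  remove root 2; move last element 26 to root → [26, 3, 5, 8, 14, 9, 13, 20, 29, 16, 28, 30, 12]
  26 vs smaller child 3 at index 1, swap → [3, 26, 5, 8, 14, 9, 13, 20, 29, 16, 28, 30, 12]
  26 vs smaller child 8 at index 3, swap → [3, 8, 5, 26, 14, 9, 13, 20, 29, 16, 28, 30, 12]
  26 vs smaller child 20 at index 7, swap → [3, 8, 5, 20, 14, 9, 13, 26, 29, 16, 28, 30, 12]
extract-min #3 returns 3:
  remove root 3; move last element 12 to root → [12, 8, 5, 20, 14, 9, 13, 26, 29, 16, 28, 30]
  12 vs smaller child 5 at index 2, swap → [5, 8, 12, 20, 14, 9, 13, 26, 29, 16, 28, 30]
  12 vs smaller child 9 at index 5, swap → [5, 8, 9, 20, 14, 12, 13, 26, 29, 16, 28, 30]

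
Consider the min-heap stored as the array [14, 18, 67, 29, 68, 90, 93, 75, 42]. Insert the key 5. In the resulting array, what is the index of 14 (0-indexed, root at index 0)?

1

append 5 at index 9 → [14, 18, 67, 29, 68, 90, 93, 75, 42, 5]
5 < parent 68 at index 4, swap → [14, 18, 67, 29, 5, 90, 93, 75, 42, 68]
5 < parent 18 at index 1, swap → [14, 5, 67, 29, 18, 90, 93, 75, 42, 68]
5 < parent 14 at index 0, swap → [5, 14, 67, 29, 18, 90, 93, 75, 42, 68]
resulting array: [5, 14, 67, 29, 18, 90, 93, 75, 42, 68]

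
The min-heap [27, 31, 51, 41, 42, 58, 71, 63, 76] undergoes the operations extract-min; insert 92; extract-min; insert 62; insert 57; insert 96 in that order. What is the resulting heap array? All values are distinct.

extract-min → returns 27:
  remove root 27; move last element 76 to root → [76, 31, 51, 41, 42, 58, 71, 63]
  76 vs smaller child 31 at index 1, swap → [31, 76, 51, 41, 42, 58, 71, 63]
  76 vs smaller child 41 at index 3, swap → [31, 41, 51, 76, 42, 58, 71, 63]
  76 vs only child 63 at index 7, swap → [31, 41, 51, 63, 42, 58, 71, 76]
insert 92:
  append 92 at index 8 → [31, 41, 51, 63, 42, 58, 71, 76, 92] (no swap needed)
extract-min → returns 31:
  remove root 31; move last element 92 to root → [92, 41, 51, 63, 42, 58, 71, 76]
  92 vs smaller child 41 at index 1, swap → [41, 92, 51, 63, 42, 58, 71, 76]
  92 vs smaller child 42 at index 4, swap → [41, 42, 51, 63, 92, 58, 71, 76]
insert 62:
  append 62 at index 8 → [41, 42, 51, 63, 92, 58, 71, 76, 62]
  62 < parent 63 at index 3, swap → [41, 42, 51, 62, 92, 58, 71, 76, 63]
insert 57:
  append 57 at index 9 → [41, 42, 51, 62, 92, 58, 71, 76, 63, 57]
  57 < parent 92 at index 4, swap → [41, 42, 51, 62, 57, 58, 71, 76, 63, 92]
insert 96:
  append 96 at index 10 → [41, 42, 51, 62, 57, 58, 71, 76, 63, 92, 96] (no swap needed)

[41, 42, 51, 62, 57, 58, 71, 76, 63, 92, 96]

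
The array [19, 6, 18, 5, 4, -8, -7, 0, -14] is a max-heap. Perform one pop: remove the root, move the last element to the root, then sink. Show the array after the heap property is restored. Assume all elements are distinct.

[18, 6, -7, 5, 4, -8, -14, 0]

remove root 19; move last element -14 to root → [-14, 6, 18, 5, 4, -8, -7, 0]
-14 vs larger child 18 at index 2, swap → [18, 6, -14, 5, 4, -8, -7, 0]
-14 vs larger child -7 at index 6, swap → [18, 6, -7, 5, 4, -8, -14, 0]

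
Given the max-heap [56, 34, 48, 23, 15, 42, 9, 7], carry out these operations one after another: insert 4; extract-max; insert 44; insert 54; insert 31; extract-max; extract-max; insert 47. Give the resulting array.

[47, 44, 42, 23, 34, 4, 9, 7, 15, 31]

insert 4:
  append 4 at index 8 → [56, 34, 48, 23, 15, 42, 9, 7, 4] (no swap needed)
extract-max → returns 56:
  remove root 56; move last element 4 to root → [4, 34, 48, 23, 15, 42, 9, 7]
  4 vs larger child 48 at index 2, swap → [48, 34, 4, 23, 15, 42, 9, 7]
  4 vs larger child 42 at index 5, swap → [48, 34, 42, 23, 15, 4, 9, 7]
insert 44:
  append 44 at index 8 → [48, 34, 42, 23, 15, 4, 9, 7, 44]
  44 > parent 23 at index 3, swap → [48, 34, 42, 44, 15, 4, 9, 7, 23]
  44 > parent 34 at index 1, swap → [48, 44, 42, 34, 15, 4, 9, 7, 23]
insert 54:
  append 54 at index 9 → [48, 44, 42, 34, 15, 4, 9, 7, 23, 54]
  54 > parent 15 at index 4, swap → [48, 44, 42, 34, 54, 4, 9, 7, 23, 15]
  54 > parent 44 at index 1, swap → [48, 54, 42, 34, 44, 4, 9, 7, 23, 15]
  54 > parent 48 at index 0, swap → [54, 48, 42, 34, 44, 4, 9, 7, 23, 15]
insert 31:
  append 31 at index 10 → [54, 48, 42, 34, 44, 4, 9, 7, 23, 15, 31] (no swap needed)
extract-max → returns 54:
  remove root 54; move last element 31 to root → [31, 48, 42, 34, 44, 4, 9, 7, 23, 15]
  31 vs larger child 48 at index 1, swap → [48, 31, 42, 34, 44, 4, 9, 7, 23, 15]
  31 vs larger child 44 at index 4, swap → [48, 44, 42, 34, 31, 4, 9, 7, 23, 15]
extract-max → returns 48:
  remove root 48; move last element 15 to root → [15, 44, 42, 34, 31, 4, 9, 7, 23]
  15 vs larger child 44 at index 1, swap → [44, 15, 42, 34, 31, 4, 9, 7, 23]
  15 vs larger child 34 at index 3, swap → [44, 34, 42, 15, 31, 4, 9, 7, 23]
  15 vs larger child 23 at index 8, swap → [44, 34, 42, 23, 31, 4, 9, 7, 15]
insert 47:
  append 47 at index 9 → [44, 34, 42, 23, 31, 4, 9, 7, 15, 47]
  47 > parent 31 at index 4, swap → [44, 34, 42, 23, 47, 4, 9, 7, 15, 31]
  47 > parent 34 at index 1, swap → [44, 47, 42, 23, 34, 4, 9, 7, 15, 31]
  47 > parent 44 at index 0, swap → [47, 44, 42, 23, 34, 4, 9, 7, 15, 31]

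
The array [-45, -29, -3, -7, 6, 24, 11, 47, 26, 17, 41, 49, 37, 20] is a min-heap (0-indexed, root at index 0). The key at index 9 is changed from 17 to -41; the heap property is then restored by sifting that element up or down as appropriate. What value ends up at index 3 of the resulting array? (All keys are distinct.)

-7

set index 9 from 17 to -41 → [-45, -29, -3, -7, 6, 24, 11, 47, 26, -41, 41, 49, 37, 20]
-41 < parent 6 at index 4, swap → [-45, -29, -3, -7, -41, 24, 11, 47, 26, 6, 41, 49, 37, 20]
-41 < parent -29 at index 1, swap → [-45, -41, -3, -7, -29, 24, 11, 47, 26, 6, 41, 49, 37, 20]
resulting array: [-45, -41, -3, -7, -29, 24, 11, 47, 26, 6, 41, 49, 37, 20]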